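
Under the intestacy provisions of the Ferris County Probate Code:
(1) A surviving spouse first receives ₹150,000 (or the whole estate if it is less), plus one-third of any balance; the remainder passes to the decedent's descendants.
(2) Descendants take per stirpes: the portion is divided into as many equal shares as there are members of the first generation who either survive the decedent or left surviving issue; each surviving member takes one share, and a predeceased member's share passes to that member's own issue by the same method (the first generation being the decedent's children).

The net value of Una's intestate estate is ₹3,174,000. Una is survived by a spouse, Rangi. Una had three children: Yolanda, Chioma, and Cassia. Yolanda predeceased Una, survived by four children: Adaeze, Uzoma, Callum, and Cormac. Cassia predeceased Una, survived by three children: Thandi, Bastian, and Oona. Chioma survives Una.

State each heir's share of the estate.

Rangi: ₹1,158,000; Adaeze: ₹168,000; Uzoma: ₹168,000; Callum: ₹168,000; Cormac: ₹168,000; Chioma: ₹672,000; Thandi: ₹224,000; Bastian: ₹224,000; Oona: ₹224,000

Rangi first takes ₹150,000, leaving a balance of ₹3,024,000. Rangi then takes one-third of the balance (₹1,008,000), for a total of ₹1,158,000. The remaining ₹2,016,000 passes to the descendants.
The descendants' portion (₹2,016,000) is divided into 3 shares of ₹672,000: Chioma takes ₹672,000; Yolanda's ₹672,000 share passes to Yolanda's issue; Cassia's ₹672,000 share passes to Cassia's issue.
Yolanda's share (₹672,000) is divided into 4 shares of ₹168,000: Adaeze, Uzoma, Callum, and Cormac each take ₹168,000.
Cassia's share (₹672,000) is divided into 3 shares of ₹224,000: Thandi, Bastian, and Oona each take ₹224,000.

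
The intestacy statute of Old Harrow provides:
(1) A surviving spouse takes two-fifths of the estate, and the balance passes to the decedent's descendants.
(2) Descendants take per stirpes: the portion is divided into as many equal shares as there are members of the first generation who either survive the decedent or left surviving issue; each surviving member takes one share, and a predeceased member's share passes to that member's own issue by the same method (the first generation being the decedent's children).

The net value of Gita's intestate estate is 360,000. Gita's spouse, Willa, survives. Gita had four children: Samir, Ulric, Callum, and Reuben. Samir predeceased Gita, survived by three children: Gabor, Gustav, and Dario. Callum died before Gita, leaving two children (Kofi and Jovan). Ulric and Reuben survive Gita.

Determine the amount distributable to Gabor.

Gabor receives 18,000.

Willa takes two-fifths of 360,000 = 144,000. The remaining 216,000 passes to the descendants.
The descendants' portion (216,000) is divided into 4 shares of 54,000: Ulric and Reuben each take 54,000; Samir's 54,000 share passes to Samir's issue; Callum's 54,000 share passes to Callum's issue.
Samir's share (54,000) is divided into 3 shares of 18,000: Gabor, Gustav, and Dario each take 18,000.
Callum's share (54,000) is divided into 2 shares of 27,000: Kofi and Jovan each take 27,000.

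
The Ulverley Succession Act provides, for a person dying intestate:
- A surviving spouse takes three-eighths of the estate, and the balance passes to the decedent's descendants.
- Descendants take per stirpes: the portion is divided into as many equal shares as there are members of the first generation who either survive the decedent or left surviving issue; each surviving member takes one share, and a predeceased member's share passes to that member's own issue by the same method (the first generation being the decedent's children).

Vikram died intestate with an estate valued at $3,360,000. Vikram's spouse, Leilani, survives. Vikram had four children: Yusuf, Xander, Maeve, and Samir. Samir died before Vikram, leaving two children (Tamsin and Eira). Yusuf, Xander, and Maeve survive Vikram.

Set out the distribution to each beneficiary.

Leilani takes three-eighths of $3,360,000 = $1,260,000. The remaining $2,100,000 passes to the descendants.
The descendants' portion ($2,100,000) is divided into 4 shares of $525,000: Yusuf, Xander, and Maeve each take $525,000; Samir's $525,000 share passes to Samir's issue.
Samir's share ($525,000) is divided into 2 shares of $262,500: Tamsin and Eira each take $262,500.

Leilani: $1,260,000; Yusuf: $525,000; Xander: $525,000; Maeve: $525,000; Tamsin: $262,500; Eira: $262,500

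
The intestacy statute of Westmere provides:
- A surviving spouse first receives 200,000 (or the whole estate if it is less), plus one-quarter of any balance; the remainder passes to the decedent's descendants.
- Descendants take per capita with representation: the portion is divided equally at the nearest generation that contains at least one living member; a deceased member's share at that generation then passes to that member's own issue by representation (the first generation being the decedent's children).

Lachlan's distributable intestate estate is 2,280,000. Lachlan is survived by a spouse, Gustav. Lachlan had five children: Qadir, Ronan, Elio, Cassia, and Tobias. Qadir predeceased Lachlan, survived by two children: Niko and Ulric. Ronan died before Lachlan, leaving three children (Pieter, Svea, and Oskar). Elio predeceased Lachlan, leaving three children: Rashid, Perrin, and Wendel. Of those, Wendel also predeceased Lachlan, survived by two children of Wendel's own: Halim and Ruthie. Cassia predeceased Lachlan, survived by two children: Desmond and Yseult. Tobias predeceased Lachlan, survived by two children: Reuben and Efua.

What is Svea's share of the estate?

Gustav first takes 200,000, leaving a balance of 2,080,000. Gustav then takes one-quarter of the balance (520,000), for a total of 720,000. The remaining 1,560,000 passes to the descendants.
No child survives, so the initial division is made at the grandchildren's generation.
The descendants' portion (1,560,000) is divided into 12 shares of 130,000: Niko, Ulric, Pieter, Svea, Oskar, Rashid, Perrin, Desmond, Yseult, Reuben, and Efua each take 130,000; Wendel's 130,000 share passes to Wendel's issue.
Wendel's share (130,000) is divided into 2 shares of 65,000: Halim and Ruthie each take 65,000.

Svea receives 130,000.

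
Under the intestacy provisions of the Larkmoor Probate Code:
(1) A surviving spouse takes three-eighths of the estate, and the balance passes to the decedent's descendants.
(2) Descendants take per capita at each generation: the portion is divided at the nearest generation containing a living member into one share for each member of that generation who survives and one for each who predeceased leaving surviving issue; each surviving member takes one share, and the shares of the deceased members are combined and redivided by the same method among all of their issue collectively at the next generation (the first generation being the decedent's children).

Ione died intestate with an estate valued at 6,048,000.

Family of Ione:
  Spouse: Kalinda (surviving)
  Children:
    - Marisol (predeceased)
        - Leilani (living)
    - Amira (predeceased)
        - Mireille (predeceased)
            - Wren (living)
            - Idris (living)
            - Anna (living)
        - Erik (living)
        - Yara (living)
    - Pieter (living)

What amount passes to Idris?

Idris receives 210,000.

Kalinda takes three-eighths of 6,048,000 = 2,268,000. The remaining 3,780,000 passes to the descendants.
The descendants' portion (3,780,000) is divided at the children's generation into 3 shares of 1,260,000. Pieter takes 1,260,000. The 2 shares of the deceased (Marisol and Amira) are combined into a pool of 2,520,000.
That pool (2,520,000) is divided at the grandchildren's generation into 4 shares of 630,000. Leilani, Erik, and Yara each take 630,000. The remaining share for the deceased Mireille (630,000) is carried to the next generation.
That pool (630,000) is divided at the great-grandchildren's generation equally among Wren, Idris, and Anna: 210,000 each.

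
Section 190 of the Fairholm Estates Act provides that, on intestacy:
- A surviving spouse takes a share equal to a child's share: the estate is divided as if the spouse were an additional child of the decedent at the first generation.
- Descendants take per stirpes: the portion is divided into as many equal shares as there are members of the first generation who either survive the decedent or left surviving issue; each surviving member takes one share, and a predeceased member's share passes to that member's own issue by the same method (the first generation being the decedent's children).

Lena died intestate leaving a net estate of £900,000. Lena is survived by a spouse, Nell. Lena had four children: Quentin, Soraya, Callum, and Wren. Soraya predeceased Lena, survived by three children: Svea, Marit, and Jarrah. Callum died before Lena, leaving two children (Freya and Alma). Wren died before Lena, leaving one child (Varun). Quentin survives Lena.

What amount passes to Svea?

The spouse counts as an additional share at the children's level, so there are 5 primary shares of £180,000. Nell takes one such share (£180,000).
The children's combined portion (£720,000) is divided into 4 shares of £180,000: Quentin takes £180,000; Soraya's £180,000 share passes to Soraya's issue; Callum's £180,000 share passes to Callum's issue; Wren's £180,000 share passes to Wren's issue.
Soraya's share (£180,000) is divided into 3 shares of £60,000: Svea, Marit, and Jarrah each take £60,000.
Callum's share (£180,000) is divided into 2 shares of £90,000: Freya and Alma each take £90,000.
Wren's share (£180,000) passes entirely to Varun.

Svea receives £60,000.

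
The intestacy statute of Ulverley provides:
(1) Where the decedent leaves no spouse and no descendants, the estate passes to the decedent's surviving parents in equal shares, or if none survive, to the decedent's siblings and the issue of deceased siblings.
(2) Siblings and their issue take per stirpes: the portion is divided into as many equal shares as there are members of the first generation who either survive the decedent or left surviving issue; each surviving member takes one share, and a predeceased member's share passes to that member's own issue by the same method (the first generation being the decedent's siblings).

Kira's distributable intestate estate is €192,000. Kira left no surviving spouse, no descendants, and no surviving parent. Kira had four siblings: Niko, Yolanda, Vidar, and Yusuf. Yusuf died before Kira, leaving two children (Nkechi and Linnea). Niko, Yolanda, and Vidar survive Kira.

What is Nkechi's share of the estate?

Nkechi receives €24,000.

The entire €192,000 passes to the siblings and their issue.
That amount (€192,000) is divided into 4 shares of €48,000: Niko, Yolanda, and Vidar each take €48,000; Yusuf's €48,000 share passes to Yusuf's issue.
Yusuf's share (€48,000) is divided into 2 shares of €24,000: Nkechi and Linnea each take €24,000.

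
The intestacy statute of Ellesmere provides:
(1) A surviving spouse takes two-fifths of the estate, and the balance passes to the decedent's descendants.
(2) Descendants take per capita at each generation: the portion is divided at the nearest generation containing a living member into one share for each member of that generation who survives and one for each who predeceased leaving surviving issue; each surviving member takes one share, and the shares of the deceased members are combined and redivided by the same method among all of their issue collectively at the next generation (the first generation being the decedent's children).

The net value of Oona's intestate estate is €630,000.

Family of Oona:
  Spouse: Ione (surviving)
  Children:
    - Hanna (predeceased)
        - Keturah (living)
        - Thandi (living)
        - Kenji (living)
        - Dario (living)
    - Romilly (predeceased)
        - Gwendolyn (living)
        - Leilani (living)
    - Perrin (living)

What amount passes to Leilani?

Ione takes two-fifths of €630,000 = €252,000. The remaining €378,000 passes to the descendants.
The descendants' portion (€378,000) is divided at the children's generation into 3 shares of €126,000. Perrin takes €126,000. The 2 shares of the deceased (Hanna and Romilly) are combined into a pool of €252,000.
That pool (€252,000) is divided at the grandchildren's generation equally among Keturah, Thandi, Kenji, Dario, Gwendolyn, and Leilani: €42,000 each.

Leilani receives €42,000.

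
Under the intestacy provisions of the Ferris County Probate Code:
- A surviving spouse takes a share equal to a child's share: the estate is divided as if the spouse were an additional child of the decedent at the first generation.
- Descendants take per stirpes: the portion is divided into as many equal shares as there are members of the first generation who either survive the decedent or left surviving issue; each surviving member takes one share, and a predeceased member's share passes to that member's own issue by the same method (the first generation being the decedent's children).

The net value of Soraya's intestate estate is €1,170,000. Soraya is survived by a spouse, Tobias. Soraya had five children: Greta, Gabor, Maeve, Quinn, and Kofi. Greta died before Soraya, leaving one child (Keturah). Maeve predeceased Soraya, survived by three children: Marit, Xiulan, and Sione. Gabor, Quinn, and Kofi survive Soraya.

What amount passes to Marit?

Marit receives €65,000.

The spouse counts as an additional share at the children's level, so there are 6 primary shares of €195,000. Tobias takes one such share (€195,000).
The children's combined portion (€975,000) is divided into 5 shares of €195,000: Gabor, Quinn, and Kofi each take €195,000; Greta's €195,000 share passes to Greta's issue; Maeve's €195,000 share passes to Maeve's issue.
Greta's share (€195,000) passes entirely to Keturah.
Maeve's share (€195,000) is divided into 3 shares of €65,000: Marit, Xiulan, and Sione each take €65,000.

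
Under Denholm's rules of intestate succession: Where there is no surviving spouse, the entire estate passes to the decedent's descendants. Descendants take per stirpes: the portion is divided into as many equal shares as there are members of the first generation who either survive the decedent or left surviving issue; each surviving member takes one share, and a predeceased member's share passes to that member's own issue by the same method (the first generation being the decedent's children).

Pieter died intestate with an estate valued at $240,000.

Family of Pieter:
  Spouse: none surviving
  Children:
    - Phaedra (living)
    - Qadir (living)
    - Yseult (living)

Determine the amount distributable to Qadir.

The entire $240,000 passes to the descendants.
That amount ($240,000) is divided into 3 shares of $80,000: Phaedra, Qadir, and Yseult each take $80,000.

Qadir receives $80,000.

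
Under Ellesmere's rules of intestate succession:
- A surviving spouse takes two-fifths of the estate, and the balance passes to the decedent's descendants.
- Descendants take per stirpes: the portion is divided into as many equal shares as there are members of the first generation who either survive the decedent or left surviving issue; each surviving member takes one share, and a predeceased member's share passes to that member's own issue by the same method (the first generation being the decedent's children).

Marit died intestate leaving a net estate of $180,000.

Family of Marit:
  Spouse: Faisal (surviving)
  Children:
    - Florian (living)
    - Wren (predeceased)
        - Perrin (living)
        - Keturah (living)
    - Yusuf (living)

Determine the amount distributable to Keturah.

Faisal takes two-fifths of $180,000 = $72,000. The remaining $108,000 passes to the descendants.
The descendants' portion ($108,000) is divided into 3 shares of $36,000: Florian and Yusuf each take $36,000; Wren's $36,000 share passes to Wren's issue.
Wren's share ($36,000) is divided into 2 shares of $18,000: Perrin and Keturah each take $18,000.

Keturah receives $18,000.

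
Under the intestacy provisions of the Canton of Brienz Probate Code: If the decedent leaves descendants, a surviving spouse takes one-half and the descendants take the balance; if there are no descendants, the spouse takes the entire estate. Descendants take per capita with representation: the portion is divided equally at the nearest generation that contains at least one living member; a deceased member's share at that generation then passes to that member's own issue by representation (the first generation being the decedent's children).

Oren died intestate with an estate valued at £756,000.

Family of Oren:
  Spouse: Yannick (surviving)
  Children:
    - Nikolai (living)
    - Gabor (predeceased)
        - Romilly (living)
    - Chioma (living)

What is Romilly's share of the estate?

Romilly receives £126,000.

Yannick takes one-half of £756,000 = £378,000. The remaining £378,000 passes to the descendants.
The descendants' portion (£378,000) is divided into 3 shares of £126,000: Nikolai and Chioma each take £126,000; Gabor's £126,000 share passes to Gabor's issue.
Gabor's share (£126,000) passes entirely to Romilly.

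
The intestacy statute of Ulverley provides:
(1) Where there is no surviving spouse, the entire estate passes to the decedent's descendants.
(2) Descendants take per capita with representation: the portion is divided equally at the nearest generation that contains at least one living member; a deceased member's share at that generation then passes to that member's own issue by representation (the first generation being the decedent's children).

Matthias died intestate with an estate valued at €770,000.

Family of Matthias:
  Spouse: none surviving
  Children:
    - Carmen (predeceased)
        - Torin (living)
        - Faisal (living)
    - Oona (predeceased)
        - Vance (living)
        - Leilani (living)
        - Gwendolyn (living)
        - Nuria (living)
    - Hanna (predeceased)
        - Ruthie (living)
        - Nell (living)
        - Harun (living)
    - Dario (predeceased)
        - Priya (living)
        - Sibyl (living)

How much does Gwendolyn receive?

Gwendolyn receives €70,000.

The entire €770,000 passes to the descendants.
No child survives, so the initial division is made at the grandchildren's generation.
That amount (€770,000) is divided into 11 shares of €70,000: Torin, Faisal, Vance, Leilani, Gwendolyn, Nuria, Ruthie, Nell, Harun, Priya, and Sibyl each take €70,000.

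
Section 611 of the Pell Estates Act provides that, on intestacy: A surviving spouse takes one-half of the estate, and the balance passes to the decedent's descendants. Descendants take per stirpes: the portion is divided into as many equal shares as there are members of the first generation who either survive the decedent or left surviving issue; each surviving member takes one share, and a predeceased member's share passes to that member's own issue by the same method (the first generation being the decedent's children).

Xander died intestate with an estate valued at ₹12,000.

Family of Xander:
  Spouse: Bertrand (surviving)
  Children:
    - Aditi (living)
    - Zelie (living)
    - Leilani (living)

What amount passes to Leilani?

Bertrand takes one-half of ₹12,000 = ₹6,000. The remaining ₹6,000 passes to the descendants.
The descendants' portion (₹6,000) is divided into 3 shares of ₹2,000: Aditi, Zelie, and Leilani each take ₹2,000.

Leilani receives ₹2,000.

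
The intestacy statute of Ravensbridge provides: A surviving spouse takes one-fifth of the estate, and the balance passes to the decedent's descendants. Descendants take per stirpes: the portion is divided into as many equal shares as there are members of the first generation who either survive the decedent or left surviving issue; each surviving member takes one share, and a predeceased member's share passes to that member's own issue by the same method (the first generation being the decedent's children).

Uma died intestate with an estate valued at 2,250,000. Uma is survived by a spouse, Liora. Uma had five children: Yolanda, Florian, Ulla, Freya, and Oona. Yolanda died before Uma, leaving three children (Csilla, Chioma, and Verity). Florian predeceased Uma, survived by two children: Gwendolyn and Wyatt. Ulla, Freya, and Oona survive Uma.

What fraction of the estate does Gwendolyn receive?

Gwendolyn receives 2/25 of the estate.

Liora takes one-fifth of 2,250,000 = 450,000. The remaining 1,800,000 passes to the descendants.
The descendants' portion (1,800,000) is divided into 5 shares of 360,000: Ulla, Freya, and Oona each take 360,000; Yolanda's 360,000 share passes to Yolanda's issue; Florian's 360,000 share passes to Florian's issue.
Yolanda's share (360,000) is divided into 3 shares of 120,000: Csilla, Chioma, and Verity each take 120,000.
Florian's share (360,000) is divided into 2 shares of 180,000: Gwendolyn and Wyatt each take 180,000.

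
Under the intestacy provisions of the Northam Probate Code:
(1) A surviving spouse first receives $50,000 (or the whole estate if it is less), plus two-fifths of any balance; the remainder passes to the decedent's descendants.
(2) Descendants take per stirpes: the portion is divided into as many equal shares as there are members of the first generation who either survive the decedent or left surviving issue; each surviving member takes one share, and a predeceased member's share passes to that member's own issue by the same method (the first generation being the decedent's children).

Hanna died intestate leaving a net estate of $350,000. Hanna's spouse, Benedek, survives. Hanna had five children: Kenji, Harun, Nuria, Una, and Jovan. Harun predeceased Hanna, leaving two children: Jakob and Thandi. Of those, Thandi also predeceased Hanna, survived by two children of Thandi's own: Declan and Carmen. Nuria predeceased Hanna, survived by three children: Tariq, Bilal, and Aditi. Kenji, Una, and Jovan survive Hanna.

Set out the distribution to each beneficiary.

Benedek: $170,000; Kenji: $36,000; Jakob: $18,000; Declan: $9,000; Carmen: $9,000; Tariq: $12,000; Bilal: $12,000; Aditi: $12,000; Una: $36,000; Jovan: $36,000

Benedek first takes $50,000, leaving a balance of $300,000. Benedek then takes two-fifths of the balance ($120,000), for a total of $170,000. The remaining $180,000 passes to the descendants.
The descendants' portion ($180,000) is divided into 5 shares of $36,000: Kenji, Una, and Jovan each take $36,000; Harun's $36,000 share passes to Harun's issue; Nuria's $36,000 share passes to Nuria's issue.
Harun's share ($36,000) is divided into 2 shares of $18,000: Jakob takes $18,000; Thandi's $18,000 share passes to Thandi's issue.
Thandi's share ($18,000) is divided into 2 shares of $9,000: Declan and Carmen each take $9,000.
Nuria's share ($36,000) is divided into 3 shares of $12,000: Tariq, Bilal, and Aditi each take $12,000.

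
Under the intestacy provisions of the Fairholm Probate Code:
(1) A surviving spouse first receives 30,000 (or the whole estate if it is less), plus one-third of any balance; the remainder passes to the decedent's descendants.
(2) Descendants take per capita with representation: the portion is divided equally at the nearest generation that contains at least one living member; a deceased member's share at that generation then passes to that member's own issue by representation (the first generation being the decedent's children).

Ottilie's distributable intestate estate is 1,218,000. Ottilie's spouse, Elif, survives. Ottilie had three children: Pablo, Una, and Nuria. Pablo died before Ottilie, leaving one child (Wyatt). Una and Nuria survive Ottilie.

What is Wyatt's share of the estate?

Wyatt receives 264,000.

Elif first takes 30,000, leaving a balance of 1,188,000. Elif then takes one-third of the balance (396,000), for a total of 426,000. The remaining 792,000 passes to the descendants.
The descendants' portion (792,000) is divided into 3 shares of 264,000: Una and Nuria each take 264,000; Pablo's 264,000 share passes to Pablo's issue.
Pablo's share (264,000) passes entirely to Wyatt.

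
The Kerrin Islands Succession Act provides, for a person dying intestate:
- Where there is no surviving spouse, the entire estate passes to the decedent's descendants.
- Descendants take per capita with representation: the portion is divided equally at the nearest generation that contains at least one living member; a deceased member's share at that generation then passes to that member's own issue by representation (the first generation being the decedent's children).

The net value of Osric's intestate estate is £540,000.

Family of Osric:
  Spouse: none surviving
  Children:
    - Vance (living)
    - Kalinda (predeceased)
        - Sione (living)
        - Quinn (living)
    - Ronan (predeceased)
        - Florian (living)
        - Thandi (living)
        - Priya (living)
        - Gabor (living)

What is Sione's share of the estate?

The entire £540,000 passes to the descendants.
That amount (£540,000) is divided into 3 shares of £180,000: Vance takes £180,000; Kalinda's £180,000 share passes to Kalinda's issue; Ronan's £180,000 share passes to Ronan's issue.
Kalinda's share (£180,000) is divided into 2 shares of £90,000: Sione and Quinn each take £90,000.
Ronan's share (£180,000) is divided into 4 shares of £45,000: Florian, Thandi, Priya, and Gabor each take £45,000.

Sione receives £90,000.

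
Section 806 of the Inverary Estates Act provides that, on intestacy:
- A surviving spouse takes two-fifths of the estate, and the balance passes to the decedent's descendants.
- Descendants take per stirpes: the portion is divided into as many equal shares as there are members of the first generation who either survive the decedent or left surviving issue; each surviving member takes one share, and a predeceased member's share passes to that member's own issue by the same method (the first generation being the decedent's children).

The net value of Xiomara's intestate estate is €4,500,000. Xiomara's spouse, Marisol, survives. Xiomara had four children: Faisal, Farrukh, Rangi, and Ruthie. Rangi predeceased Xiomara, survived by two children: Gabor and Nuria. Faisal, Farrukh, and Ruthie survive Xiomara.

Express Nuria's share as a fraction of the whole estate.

Nuria receives 3/40 of the estate.

Marisol takes two-fifths of €4,500,000 = €1,800,000. The remaining €2,700,000 passes to the descendants.
The descendants' portion (€2,700,000) is divided into 4 shares of €675,000: Faisal, Farrukh, and Ruthie each take €675,000; Rangi's €675,000 share passes to Rangi's issue.
Rangi's share (€675,000) is divided into 2 shares of €337,500: Gabor and Nuria each take €337,500.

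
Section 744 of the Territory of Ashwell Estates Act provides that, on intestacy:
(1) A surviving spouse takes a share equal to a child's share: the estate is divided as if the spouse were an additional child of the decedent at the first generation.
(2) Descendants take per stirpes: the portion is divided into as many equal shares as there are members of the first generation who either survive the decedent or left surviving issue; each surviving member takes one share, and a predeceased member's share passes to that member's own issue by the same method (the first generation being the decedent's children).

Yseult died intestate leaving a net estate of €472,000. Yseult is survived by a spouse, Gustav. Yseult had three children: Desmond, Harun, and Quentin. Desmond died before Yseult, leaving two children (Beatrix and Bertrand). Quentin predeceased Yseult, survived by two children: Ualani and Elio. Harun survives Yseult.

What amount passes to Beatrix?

Beatrix receives €59,000.

The spouse counts as an additional share at the children's level, so there are 4 primary shares of €118,000. Gustav takes one such share (€118,000).
The children's combined portion (€354,000) is divided into 3 shares of €118,000: Harun takes €118,000; Desmond's €118,000 share passes to Desmond's issue; Quentin's €118,000 share passes to Quentin's issue.
Desmond's share (€118,000) is divided into 2 shares of €59,000: Beatrix and Bertrand each take €59,000.
Quentin's share (€118,000) is divided into 2 shares of €59,000: Ualani and Elio each take €59,000.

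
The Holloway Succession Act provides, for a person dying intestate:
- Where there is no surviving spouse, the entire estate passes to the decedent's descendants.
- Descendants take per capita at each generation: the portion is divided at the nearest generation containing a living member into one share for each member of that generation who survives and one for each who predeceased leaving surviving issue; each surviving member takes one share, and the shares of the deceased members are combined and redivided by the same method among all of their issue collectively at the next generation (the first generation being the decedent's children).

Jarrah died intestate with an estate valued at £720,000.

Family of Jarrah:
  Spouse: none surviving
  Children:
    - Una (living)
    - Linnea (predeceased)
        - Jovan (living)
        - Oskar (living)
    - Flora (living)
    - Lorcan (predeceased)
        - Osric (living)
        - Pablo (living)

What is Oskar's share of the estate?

The entire £720,000 passes to the descendants.
That amount (£720,000) is divided at the children's generation into 4 shares of £180,000. Una and Flora each take £180,000. The 2 shares of the deceased (Linnea and Lorcan) are combined into a pool of £360,000.
That pool (£360,000) is divided at the grandchildren's generation equally among Jovan, Oskar, Osric, and Pablo: £90,000 each.

Oskar receives £90,000.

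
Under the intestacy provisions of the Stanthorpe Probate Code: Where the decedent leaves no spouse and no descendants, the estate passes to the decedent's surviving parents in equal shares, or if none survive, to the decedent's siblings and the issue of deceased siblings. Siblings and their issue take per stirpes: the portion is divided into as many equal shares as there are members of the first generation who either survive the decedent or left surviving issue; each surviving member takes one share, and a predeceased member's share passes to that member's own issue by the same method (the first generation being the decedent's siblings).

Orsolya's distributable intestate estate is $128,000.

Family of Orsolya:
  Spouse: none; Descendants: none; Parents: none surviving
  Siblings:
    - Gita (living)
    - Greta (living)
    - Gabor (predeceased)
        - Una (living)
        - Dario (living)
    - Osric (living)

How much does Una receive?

Una receives $16,000.

The entire $128,000 passes to the siblings and their issue.
That amount ($128,000) is divided into 4 shares of $32,000: Gita, Greta, and Osric each take $32,000; Gabor's $32,000 share passes to Gabor's issue.
Gabor's share ($32,000) is divided into 2 shares of $16,000: Una and Dario each take $16,000.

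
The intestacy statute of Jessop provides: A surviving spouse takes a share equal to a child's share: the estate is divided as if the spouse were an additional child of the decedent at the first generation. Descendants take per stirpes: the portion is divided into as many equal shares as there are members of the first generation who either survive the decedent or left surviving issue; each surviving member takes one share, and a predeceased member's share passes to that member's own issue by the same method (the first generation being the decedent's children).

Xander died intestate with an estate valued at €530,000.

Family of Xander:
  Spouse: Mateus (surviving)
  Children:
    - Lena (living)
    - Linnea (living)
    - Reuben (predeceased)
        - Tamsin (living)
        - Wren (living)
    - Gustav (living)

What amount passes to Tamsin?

Tamsin receives €53,000.

The spouse counts as an additional share at the children's level, so there are 5 primary shares of €106,000. Mateus takes one such share (€106,000).
The children's combined portion (€424,000) is divided into 4 shares of €106,000: Lena, Linnea, and Gustav each take €106,000; Reuben's €106,000 share passes to Reuben's issue.
Reuben's share (€106,000) is divided into 2 shares of €53,000: Tamsin and Wren each take €53,000.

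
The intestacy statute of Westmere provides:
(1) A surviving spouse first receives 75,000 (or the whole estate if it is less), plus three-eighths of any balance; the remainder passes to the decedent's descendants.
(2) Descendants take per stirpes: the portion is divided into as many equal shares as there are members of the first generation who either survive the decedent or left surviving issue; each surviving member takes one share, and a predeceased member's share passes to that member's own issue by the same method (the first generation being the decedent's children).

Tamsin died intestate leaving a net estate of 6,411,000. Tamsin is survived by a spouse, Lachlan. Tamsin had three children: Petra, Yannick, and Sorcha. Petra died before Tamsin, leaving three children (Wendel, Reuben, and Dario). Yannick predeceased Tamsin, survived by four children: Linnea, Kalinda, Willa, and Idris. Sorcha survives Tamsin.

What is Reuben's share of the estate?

Lachlan first takes 75,000, leaving a balance of 6,336,000. Lachlan then takes three-eighths of the balance (2,376,000), for a total of 2,451,000. The remaining 3,960,000 passes to the descendants.
The descendants' portion (3,960,000) is divided into 3 shares of 1,320,000: Sorcha takes 1,320,000; Petra's 1,320,000 share passes to Petra's issue; Yannick's 1,320,000 share passes to Yannick's issue.
Petra's share (1,320,000) is divided into 3 shares of 440,000: Wendel, Reuben, and Dario each take 440,000.
Yannick's share (1,320,000) is divided into 4 shares of 330,000: Linnea, Kalinda, Willa, and Idris each take 330,000.

Reuben receives 440,000.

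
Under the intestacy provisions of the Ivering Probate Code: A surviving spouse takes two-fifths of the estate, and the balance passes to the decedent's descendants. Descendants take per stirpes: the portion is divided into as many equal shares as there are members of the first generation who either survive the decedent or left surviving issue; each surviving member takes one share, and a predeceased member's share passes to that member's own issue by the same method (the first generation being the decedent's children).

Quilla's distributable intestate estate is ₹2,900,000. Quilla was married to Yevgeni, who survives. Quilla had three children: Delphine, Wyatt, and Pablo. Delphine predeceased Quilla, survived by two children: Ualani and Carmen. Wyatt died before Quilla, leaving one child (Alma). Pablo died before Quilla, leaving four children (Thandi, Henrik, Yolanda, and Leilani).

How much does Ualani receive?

Yevgeni takes two-fifths of ₹2,900,000 = ₹1,160,000. The remaining ₹1,740,000 passes to the descendants.
The descendants' portion (₹1,740,000) is divided into 3 shares of ₹580,000: Delphine's ₹580,000 share passes to Delphine's issue; Wyatt's ₹580,000 share passes to Wyatt's issue; Pablo's ₹580,000 share passes to Pablo's issue.
Delphine's share (₹580,000) is divided into 2 shares of ₹290,000: Ualani and Carmen each take ₹290,000.
Wyatt's share (₹580,000) passes entirely to Alma.
Pablo's share (₹580,000) is divided into 4 shares of ₹145,000: Thandi, Henrik, Yolanda, and Leilani each take ₹145,000.

Ualani receives ₹290,000.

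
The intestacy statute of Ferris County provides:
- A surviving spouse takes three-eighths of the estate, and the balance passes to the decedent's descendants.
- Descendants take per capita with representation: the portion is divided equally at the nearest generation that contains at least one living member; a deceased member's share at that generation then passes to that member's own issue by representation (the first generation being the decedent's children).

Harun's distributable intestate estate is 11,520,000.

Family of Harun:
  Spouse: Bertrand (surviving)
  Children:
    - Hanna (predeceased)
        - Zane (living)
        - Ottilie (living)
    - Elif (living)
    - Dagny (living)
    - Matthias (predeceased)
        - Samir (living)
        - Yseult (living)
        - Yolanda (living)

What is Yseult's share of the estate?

Bertrand takes three-eighths of 11,520,000 = 4,320,000. The remaining 7,200,000 passes to the descendants.
The descendants' portion (7,200,000) is divided into 4 shares of 1,800,000: Elif and Dagny each take 1,800,000; Hanna's 1,800,000 share passes to Hanna's issue; Matthias's 1,800,000 share passes to Matthias's issue.
Hanna's share (1,800,000) is divided into 2 shares of 900,000: Zane and Ottilie each take 900,000.
Matthias's share (1,800,000) is divided into 3 shares of 600,000: Samir, Yseult, and Yolanda each take 600,000.

Yseult receives 600,000.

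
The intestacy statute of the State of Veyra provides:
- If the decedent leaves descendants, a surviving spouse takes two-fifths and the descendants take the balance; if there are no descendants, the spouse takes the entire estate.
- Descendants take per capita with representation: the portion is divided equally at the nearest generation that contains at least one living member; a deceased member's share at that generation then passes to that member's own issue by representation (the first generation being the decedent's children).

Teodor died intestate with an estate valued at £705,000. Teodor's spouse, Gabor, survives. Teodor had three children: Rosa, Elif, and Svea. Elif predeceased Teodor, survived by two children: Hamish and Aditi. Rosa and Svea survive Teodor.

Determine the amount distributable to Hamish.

Gabor takes two-fifths of £705,000 = £282,000. The remaining £423,000 passes to the descendants.
The descendants' portion (£423,000) is divided into 3 shares of £141,000: Rosa and Svea each take £141,000; Elif's £141,000 share passes to Elif's issue.
Elif's share (£141,000) is divided into 2 shares of £70,500: Hamish and Aditi each take £70,500.

Hamish receives £70,500.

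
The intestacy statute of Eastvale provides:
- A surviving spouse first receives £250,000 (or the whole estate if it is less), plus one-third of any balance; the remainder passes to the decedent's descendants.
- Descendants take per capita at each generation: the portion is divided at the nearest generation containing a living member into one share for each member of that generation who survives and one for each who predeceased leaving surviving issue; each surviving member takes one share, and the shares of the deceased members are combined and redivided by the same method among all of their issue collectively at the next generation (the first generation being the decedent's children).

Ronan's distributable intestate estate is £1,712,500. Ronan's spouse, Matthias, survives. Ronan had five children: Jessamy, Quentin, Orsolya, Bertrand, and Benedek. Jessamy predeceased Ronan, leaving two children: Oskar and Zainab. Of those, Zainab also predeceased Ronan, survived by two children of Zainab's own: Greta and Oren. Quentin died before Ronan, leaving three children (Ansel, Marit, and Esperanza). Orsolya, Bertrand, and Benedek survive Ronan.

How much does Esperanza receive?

Matthias first takes £250,000, leaving a balance of £1,462,500. Matthias then takes one-third of the balance (£487,500), for a total of £737,500. The remaining £975,000 passes to the descendants.
The descendants' portion (£975,000) is divided at the children's generation into 5 shares of £195,000. Orsolya, Bertrand, and Benedek each take £195,000. The 2 shares of the deceased (Jessamy and Quentin) are combined into a pool of £390,000.
That pool (£390,000) is divided at the grandchildren's generation into 5 shares of £78,000. Oskar, Ansel, Marit, and Esperanza each take £78,000. The remaining share for the deceased Zainab (£78,000) is carried to the next generation.
That pool (£78,000) is divided at the great-grandchildren's generation equally among Greta and Oren: £39,000 each.

Esperanza receives £78,000.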